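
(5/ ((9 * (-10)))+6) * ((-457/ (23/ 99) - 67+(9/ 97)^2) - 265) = -26618210668/ 1947663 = -13666.74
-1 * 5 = -5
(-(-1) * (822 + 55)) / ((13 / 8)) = 7016 / 13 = 539.69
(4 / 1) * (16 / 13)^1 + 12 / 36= 205 / 39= 5.26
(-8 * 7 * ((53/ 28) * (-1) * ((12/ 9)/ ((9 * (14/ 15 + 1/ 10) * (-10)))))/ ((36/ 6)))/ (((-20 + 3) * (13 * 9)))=212/ 1664793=0.00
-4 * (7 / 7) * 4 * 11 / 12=-44 / 3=-14.67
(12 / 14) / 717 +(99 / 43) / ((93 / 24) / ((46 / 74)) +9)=30716426 / 201645017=0.15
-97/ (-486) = 97/ 486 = 0.20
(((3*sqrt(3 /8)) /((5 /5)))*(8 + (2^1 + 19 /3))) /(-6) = -49*sqrt(6) /24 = -5.00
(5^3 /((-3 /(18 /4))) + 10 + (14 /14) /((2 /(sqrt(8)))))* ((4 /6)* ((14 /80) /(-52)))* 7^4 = 1193297 /1248 -16807* sqrt(2) /3120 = 948.55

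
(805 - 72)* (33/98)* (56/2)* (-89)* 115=-495148830/7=-70735547.14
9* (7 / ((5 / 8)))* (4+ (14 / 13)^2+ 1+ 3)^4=2894105521649664 / 4078653605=709573.75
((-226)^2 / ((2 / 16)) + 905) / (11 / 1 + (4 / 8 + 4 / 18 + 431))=567018 / 613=924.99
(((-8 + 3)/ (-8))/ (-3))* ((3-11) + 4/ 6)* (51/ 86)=935/ 1032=0.91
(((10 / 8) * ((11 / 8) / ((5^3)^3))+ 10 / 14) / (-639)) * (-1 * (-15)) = -20833359 / 1242500000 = -0.02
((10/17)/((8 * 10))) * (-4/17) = -1/578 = -0.00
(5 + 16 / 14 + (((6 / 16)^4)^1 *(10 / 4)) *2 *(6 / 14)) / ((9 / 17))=3014831 / 258048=11.68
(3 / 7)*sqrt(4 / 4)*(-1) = -3 / 7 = -0.43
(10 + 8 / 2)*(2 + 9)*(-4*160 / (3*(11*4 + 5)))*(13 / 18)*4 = -366080 / 189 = -1936.93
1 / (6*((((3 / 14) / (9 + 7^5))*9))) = 1453.23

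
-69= -69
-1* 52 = -52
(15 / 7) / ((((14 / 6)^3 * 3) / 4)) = 540 / 2401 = 0.22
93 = 93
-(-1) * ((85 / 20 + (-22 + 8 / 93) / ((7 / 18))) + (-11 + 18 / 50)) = -1361463 / 21700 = -62.74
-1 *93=-93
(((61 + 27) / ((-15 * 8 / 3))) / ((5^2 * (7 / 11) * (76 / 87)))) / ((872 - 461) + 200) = -10527 / 40631500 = -0.00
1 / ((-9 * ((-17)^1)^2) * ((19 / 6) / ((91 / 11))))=-182 / 181203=-0.00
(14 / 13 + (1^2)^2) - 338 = -4367 / 13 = -335.92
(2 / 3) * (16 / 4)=8 / 3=2.67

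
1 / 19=0.05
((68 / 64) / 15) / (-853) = -17 / 204720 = -0.00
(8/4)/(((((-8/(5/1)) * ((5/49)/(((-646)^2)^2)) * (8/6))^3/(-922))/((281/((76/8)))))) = 27927747967736601228712527729929105941437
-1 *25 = -25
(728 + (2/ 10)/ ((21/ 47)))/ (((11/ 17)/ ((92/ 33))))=119625668/ 38115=3138.55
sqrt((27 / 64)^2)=27 / 64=0.42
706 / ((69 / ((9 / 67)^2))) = 19062 / 103247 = 0.18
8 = 8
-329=-329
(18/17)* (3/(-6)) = -9/17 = -0.53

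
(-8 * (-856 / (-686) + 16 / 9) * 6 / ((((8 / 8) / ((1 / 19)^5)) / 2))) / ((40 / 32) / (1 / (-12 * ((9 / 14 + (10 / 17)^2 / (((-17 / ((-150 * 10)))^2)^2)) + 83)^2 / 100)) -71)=13930730741058477414400 / 7836067384626911002050926443222796700117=0.00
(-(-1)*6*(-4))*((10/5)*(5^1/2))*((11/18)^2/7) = -1210/189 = -6.40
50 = 50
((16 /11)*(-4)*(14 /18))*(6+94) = -44800 /99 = -452.53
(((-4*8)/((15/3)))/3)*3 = -32/5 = -6.40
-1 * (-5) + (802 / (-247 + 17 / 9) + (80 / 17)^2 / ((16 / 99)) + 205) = 109576869 / 318767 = 343.75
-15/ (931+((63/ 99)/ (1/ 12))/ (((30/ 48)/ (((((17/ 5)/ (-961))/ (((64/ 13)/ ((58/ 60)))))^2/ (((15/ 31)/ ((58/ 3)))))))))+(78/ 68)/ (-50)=-0.04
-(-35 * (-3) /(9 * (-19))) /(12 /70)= 1225 /342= 3.58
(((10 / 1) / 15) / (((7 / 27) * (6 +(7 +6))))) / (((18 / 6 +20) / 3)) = 54 / 3059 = 0.02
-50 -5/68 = -3405/68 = -50.07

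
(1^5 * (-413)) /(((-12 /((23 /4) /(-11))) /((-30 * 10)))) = 237475 /44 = 5397.16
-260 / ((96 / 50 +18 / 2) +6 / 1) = -6500 / 423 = -15.37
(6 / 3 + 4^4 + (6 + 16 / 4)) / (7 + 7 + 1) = 268 / 15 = 17.87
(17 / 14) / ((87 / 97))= 1649 / 1218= 1.35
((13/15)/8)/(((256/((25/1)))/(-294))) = -3185/1024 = -3.11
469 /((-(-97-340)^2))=-469 /190969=-0.00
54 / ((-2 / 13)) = -351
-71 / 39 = -1.82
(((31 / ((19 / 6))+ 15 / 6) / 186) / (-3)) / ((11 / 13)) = -6071 / 233244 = -0.03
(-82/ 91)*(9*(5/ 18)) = -205/ 91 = -2.25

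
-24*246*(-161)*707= 672034608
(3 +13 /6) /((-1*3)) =-31 /18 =-1.72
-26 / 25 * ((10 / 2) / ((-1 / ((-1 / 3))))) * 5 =-26 / 3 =-8.67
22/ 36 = 11/ 18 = 0.61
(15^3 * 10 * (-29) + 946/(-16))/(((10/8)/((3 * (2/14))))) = -335591.70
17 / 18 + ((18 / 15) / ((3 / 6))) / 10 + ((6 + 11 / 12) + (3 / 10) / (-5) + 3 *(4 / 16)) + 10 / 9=2228 / 225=9.90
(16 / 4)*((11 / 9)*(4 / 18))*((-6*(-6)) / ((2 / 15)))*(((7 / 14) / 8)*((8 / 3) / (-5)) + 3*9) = 71192 / 9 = 7910.22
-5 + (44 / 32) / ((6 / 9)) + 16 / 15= -449 / 240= -1.87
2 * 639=1278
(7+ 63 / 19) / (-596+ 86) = -98 / 4845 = -0.02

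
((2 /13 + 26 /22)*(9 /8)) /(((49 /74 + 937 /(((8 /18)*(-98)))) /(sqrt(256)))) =-49864752 /43245631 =-1.15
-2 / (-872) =1 / 436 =0.00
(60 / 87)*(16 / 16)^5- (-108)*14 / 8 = 5501 / 29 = 189.69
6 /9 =2 /3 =0.67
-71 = -71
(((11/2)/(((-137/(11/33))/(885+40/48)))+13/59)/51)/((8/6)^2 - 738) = 3385319/10925823432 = 0.00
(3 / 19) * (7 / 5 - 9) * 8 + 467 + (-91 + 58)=2122 / 5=424.40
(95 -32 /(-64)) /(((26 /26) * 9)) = 191 /18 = 10.61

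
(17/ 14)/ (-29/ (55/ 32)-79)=-935/ 73822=-0.01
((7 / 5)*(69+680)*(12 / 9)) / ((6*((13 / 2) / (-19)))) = -398468 / 585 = -681.14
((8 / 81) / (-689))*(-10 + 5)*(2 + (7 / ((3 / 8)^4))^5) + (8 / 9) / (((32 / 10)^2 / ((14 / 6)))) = 24802754213017097976327245 / 6227006420333088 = 3983094369.72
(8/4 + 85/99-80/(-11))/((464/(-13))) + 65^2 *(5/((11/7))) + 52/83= 51255964435/3812688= 13443.52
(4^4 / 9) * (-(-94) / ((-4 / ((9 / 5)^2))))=-54144 / 25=-2165.76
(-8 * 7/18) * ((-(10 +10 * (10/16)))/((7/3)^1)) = 65/3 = 21.67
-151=-151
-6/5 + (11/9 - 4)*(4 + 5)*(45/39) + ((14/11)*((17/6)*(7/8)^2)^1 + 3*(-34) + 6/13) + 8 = -16586681/137280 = -120.82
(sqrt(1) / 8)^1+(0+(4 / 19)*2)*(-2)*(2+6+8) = -2029 / 152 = -13.35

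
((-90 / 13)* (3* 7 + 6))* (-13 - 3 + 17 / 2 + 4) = 8505 / 13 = 654.23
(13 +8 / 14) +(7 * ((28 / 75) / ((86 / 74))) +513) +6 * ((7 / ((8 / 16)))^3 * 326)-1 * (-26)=121178509864 / 22575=5367818.82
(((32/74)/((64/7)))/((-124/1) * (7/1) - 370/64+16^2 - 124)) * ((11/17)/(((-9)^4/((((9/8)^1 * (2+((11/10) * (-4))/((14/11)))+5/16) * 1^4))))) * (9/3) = 8173/326531631510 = 0.00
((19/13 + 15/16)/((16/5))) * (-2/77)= -2495/128128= -0.02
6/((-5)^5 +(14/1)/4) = -4/2081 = -0.00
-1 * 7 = -7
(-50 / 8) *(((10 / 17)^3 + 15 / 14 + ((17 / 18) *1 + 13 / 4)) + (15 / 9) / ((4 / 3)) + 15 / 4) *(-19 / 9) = 138.14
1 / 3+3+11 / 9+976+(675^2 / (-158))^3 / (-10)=170253214197184925 / 70997616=2398013113.53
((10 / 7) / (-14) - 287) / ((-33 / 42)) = 28136 / 77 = 365.40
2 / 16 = 1 / 8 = 0.12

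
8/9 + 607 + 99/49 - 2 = 268088/441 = 607.91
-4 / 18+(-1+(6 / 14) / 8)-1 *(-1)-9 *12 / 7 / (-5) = 7351 / 2520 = 2.92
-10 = -10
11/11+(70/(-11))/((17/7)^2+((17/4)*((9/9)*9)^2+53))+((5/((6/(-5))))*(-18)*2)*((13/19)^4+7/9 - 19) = -305778525872843/113273319027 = -2699.48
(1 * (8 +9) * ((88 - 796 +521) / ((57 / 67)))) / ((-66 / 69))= 3906.57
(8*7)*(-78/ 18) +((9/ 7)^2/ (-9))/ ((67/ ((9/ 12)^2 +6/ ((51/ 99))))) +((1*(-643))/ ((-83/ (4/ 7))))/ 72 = -161852859443/ 667053072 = -242.64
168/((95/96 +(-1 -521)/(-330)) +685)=0.24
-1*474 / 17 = -474 / 17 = -27.88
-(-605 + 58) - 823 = -276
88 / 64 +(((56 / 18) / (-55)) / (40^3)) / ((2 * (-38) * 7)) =827640001 / 601920000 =1.38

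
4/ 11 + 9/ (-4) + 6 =181/ 44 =4.11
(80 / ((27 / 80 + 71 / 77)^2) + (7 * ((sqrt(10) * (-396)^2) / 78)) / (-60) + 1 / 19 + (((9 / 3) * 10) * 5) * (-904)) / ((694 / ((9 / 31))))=-1395422135768871 / 24608563842046 - 68607 * sqrt(10) / 699205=-57.02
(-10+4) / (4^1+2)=-1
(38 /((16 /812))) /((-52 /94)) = -181279 /52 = -3486.13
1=1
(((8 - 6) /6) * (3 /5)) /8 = 1 /40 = 0.02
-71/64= -1.11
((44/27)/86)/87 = 22/101007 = 0.00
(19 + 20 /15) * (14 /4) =427 /6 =71.17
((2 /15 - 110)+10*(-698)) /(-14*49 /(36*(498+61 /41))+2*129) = -1187945832 /43222915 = -27.48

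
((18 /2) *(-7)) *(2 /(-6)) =21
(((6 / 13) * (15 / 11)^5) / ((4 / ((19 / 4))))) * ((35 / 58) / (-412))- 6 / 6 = -401756321509 / 400241368384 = -1.00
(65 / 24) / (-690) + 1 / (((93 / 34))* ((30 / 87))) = 542257 / 513360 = 1.06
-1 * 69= -69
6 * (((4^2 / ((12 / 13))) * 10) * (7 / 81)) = 7280 / 81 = 89.88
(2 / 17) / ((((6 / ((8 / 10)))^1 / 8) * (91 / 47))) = 1504 / 23205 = 0.06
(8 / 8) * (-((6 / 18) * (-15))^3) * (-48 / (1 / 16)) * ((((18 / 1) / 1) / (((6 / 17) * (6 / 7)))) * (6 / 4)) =-8568000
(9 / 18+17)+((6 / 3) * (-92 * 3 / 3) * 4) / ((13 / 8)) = -11321 / 26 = -435.42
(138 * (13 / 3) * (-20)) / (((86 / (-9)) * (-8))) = -13455 / 86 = -156.45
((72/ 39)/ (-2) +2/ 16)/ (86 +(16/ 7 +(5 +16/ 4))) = -581/ 70824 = -0.01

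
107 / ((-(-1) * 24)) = 107 / 24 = 4.46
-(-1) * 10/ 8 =5/ 4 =1.25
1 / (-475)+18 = 8549 / 475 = 18.00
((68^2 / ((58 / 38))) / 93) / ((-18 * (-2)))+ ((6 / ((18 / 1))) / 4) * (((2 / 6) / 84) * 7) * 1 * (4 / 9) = 791603 / 873828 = 0.91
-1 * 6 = -6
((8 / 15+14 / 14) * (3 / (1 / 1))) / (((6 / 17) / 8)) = 1564 / 15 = 104.27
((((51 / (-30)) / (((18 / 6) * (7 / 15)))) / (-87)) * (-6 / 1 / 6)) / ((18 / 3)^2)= -0.00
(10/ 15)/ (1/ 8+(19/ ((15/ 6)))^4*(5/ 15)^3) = 90000/ 16697963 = 0.01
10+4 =14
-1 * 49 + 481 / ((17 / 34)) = 913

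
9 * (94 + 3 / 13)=11025 / 13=848.08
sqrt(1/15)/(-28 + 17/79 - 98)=-0.00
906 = 906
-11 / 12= -0.92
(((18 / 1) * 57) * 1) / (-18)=-57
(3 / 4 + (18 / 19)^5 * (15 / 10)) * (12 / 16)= 56297115 / 39617584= 1.42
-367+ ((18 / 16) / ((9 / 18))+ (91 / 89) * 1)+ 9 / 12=-32305 / 89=-362.98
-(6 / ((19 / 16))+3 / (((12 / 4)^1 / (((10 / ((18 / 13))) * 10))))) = -13214 / 171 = -77.27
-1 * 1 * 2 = -2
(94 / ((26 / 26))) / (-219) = -94 / 219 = -0.43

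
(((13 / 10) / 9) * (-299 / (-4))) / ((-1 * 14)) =-3887 / 5040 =-0.77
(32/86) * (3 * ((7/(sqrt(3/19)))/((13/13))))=112 * sqrt(57)/43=19.66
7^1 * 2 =14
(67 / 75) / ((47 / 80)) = 1072 / 705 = 1.52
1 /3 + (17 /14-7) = -229 /42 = -5.45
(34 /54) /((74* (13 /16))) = 136 /12987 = 0.01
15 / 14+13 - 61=-657 / 14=-46.93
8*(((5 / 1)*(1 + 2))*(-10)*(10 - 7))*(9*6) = -194400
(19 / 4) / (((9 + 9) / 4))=19 / 18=1.06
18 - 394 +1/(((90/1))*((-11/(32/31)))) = -5769736/15345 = -376.00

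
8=8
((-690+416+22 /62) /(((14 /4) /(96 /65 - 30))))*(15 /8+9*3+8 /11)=4097009061 /62062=66014.78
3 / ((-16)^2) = 3 / 256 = 0.01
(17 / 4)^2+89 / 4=645 / 16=40.31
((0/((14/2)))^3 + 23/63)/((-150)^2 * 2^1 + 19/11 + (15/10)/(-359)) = 181654/22391687367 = 0.00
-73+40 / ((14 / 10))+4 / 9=-2771 / 63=-43.98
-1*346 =-346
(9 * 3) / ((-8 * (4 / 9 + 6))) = -0.52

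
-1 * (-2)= 2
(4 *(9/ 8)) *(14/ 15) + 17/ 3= 148/ 15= 9.87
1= 1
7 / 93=0.08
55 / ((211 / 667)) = 36685 / 211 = 173.86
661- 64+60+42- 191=508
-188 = -188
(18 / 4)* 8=36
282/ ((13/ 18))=390.46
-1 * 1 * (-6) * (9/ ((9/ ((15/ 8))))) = 45/ 4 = 11.25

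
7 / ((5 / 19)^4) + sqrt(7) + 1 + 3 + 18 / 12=1467.74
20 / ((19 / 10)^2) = 2000 / 361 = 5.54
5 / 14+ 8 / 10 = 81 / 70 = 1.16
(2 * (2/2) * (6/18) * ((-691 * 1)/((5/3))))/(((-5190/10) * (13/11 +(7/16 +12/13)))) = 3162016/15095115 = 0.21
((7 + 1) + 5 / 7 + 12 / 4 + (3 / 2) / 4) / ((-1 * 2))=-677 / 112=-6.04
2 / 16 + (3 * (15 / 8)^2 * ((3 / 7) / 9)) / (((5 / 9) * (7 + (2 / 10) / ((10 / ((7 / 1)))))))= 6707 / 26656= 0.25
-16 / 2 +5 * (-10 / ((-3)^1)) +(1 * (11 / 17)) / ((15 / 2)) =744 / 85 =8.75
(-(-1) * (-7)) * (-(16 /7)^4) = 65536 /343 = 191.07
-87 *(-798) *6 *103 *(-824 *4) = -141415763328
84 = 84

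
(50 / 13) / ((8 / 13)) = 25 / 4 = 6.25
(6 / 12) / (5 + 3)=1 / 16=0.06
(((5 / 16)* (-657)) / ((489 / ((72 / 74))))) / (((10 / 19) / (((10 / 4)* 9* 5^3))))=-210650625 / 96496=-2183.00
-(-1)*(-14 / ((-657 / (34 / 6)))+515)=515.12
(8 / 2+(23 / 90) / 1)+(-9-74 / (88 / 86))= -38146 / 495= -77.06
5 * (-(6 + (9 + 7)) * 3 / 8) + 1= -161 / 4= -40.25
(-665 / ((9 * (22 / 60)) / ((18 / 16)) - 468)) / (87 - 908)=-9975 / 5727296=-0.00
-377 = -377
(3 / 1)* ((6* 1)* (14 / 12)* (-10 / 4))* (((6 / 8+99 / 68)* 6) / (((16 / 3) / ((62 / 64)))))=-2197125 / 17408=-126.21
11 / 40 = 0.28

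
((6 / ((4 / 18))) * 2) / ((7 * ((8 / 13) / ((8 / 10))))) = 351 / 35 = 10.03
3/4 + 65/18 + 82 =86.36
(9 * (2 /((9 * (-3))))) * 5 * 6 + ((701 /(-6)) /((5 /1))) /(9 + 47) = -34301 /1680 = -20.42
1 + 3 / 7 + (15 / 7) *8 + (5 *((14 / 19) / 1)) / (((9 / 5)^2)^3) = 1320315520 / 70681653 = 18.68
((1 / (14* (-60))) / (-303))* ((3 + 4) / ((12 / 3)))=1 / 145440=0.00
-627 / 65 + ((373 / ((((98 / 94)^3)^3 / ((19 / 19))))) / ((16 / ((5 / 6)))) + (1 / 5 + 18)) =222584795803951055399 / 10161300850961201760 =21.91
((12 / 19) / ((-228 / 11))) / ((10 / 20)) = -22 / 361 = -0.06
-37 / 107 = -0.35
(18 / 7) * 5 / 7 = 90 / 49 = 1.84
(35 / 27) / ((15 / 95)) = 665 / 81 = 8.21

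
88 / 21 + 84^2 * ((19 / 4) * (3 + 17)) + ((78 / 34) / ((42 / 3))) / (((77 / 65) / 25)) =36853273469 / 54978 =670327.65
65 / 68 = 0.96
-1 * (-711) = 711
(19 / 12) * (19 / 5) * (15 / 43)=361 / 172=2.10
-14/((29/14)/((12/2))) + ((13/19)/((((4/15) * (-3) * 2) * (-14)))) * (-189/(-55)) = -3922365/96976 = -40.45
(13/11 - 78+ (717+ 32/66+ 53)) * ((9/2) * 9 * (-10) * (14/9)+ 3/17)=-7427089/17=-436887.59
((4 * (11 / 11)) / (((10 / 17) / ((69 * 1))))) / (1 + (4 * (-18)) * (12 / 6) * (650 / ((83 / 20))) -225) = -0.02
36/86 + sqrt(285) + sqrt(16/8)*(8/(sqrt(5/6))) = 18/43 + 16*sqrt(15)/5 + sqrt(285) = 29.69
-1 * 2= -2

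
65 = 65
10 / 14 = 5 / 7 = 0.71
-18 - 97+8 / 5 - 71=-922 / 5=-184.40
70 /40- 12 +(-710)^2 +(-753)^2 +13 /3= 12853237 /12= 1071103.08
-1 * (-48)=48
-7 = -7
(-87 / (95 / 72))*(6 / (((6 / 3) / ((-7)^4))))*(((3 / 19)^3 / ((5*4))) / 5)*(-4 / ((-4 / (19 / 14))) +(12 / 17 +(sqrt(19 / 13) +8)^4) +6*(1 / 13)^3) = -53023369909587273 / 608419878625 - 8293702923072*sqrt(247) / 2753031125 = -134495.58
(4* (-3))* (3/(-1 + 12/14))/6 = 42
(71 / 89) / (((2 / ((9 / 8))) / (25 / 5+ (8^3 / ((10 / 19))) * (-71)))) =-220658841 / 7120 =-30991.41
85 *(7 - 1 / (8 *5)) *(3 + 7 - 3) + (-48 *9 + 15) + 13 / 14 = 209107 / 56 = 3734.05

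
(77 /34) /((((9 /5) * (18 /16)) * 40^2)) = 77 /110160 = 0.00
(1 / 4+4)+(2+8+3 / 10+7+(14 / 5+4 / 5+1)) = 26.15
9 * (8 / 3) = 24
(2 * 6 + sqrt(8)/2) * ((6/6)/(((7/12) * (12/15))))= 15 * sqrt(2)/7 + 180/7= 28.74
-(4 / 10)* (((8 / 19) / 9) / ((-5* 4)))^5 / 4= 16 / 2284549528921875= 0.00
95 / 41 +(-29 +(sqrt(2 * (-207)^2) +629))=207 * sqrt(2) +24695 / 41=895.06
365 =365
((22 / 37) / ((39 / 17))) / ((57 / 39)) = 374 / 2109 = 0.18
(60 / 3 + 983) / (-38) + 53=1011 / 38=26.61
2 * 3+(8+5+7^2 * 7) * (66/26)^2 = 388698/169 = 2299.99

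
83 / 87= 0.95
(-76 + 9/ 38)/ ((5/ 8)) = -11516/ 95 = -121.22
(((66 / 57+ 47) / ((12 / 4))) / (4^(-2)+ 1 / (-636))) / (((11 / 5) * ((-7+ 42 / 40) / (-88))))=124147200 / 70091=1771.23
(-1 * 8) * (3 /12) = -2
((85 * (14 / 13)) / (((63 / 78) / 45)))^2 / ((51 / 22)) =11220000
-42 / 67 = -0.63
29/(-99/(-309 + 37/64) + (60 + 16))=572431/1506500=0.38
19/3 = 6.33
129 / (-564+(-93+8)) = -129 / 649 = -0.20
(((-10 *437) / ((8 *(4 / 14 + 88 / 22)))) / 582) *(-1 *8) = 3059 / 1746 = 1.75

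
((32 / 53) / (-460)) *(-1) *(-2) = -16 / 6095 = -0.00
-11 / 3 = -3.67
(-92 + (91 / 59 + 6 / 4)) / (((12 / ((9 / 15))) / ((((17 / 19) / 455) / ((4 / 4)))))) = -178449 / 20402200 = -0.01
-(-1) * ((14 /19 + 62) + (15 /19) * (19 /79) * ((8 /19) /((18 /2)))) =282544 /4503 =62.75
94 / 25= 3.76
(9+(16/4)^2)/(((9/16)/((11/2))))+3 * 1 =2227/9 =247.44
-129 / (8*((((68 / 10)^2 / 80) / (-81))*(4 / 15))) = 19591875 / 2312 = 8473.99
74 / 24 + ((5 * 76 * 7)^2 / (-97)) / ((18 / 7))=-99047633 / 3492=-28364.16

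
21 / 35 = 3 / 5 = 0.60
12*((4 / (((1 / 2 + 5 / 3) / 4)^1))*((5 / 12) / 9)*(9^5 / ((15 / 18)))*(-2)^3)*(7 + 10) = -39535576.62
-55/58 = -0.95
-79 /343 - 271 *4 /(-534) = 164813 /91581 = 1.80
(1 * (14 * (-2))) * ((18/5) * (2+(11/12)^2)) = -2863/10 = -286.30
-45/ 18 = -5/ 2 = -2.50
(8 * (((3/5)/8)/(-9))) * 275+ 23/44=-2351/132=-17.81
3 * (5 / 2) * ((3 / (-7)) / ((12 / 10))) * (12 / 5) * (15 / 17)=-675 / 119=-5.67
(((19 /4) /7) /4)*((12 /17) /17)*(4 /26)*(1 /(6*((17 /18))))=171 /894166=0.00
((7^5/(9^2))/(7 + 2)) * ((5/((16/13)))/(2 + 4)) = 15.61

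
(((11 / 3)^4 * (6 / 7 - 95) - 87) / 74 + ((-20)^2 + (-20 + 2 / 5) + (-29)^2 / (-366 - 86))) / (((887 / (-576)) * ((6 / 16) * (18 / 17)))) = -7604095409728 / 31541192235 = -241.08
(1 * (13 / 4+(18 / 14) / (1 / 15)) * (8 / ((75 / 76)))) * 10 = 191824 / 105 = 1826.90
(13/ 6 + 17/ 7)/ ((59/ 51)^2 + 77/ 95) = 15896445/ 7433608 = 2.14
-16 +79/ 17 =-193/ 17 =-11.35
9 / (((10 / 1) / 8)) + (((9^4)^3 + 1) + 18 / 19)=26830805966564 / 95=282429536490.15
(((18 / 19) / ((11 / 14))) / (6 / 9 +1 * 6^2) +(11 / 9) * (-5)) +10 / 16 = -4513309 / 827640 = -5.45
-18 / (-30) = 3 / 5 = 0.60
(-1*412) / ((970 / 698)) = -296.47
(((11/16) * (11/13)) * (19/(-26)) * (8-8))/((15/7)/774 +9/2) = 0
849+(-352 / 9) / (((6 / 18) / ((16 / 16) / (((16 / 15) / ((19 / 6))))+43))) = -13634 / 3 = -4544.67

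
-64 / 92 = -16 / 23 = -0.70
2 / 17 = 0.12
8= 8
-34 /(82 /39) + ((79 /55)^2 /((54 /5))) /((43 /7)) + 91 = 4311748247 /57597210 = 74.86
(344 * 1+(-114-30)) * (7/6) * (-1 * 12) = -2800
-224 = -224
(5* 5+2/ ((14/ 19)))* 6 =1164/ 7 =166.29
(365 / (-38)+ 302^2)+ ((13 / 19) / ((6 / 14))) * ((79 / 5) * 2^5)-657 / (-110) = 57688736 / 627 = 92007.55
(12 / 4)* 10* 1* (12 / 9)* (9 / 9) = 40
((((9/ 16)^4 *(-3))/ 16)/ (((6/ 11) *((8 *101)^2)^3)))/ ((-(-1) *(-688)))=72171/ 401500889554289580094521344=0.00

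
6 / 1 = 6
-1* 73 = -73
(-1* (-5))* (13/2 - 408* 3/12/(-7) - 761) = -51795/14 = -3699.64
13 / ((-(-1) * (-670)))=-13 / 670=-0.02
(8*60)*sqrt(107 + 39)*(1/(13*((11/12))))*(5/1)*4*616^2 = 3973939200*sqrt(146)/13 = 3693637696.14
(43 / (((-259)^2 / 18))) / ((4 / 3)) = 1161 / 134162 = 0.01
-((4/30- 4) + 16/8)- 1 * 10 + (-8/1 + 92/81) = -6074/405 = -15.00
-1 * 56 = -56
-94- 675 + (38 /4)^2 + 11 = -2671 /4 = -667.75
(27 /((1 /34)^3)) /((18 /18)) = 1061208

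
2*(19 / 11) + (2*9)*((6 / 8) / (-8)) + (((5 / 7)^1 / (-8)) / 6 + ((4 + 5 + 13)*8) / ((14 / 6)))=71315 / 924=77.18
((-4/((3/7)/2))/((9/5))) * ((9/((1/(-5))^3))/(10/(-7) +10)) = 12250/9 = 1361.11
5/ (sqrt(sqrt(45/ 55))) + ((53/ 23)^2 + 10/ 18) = 5 * 11^(1/ 4) * sqrt(3)/ 3 + 27926/ 4761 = 11.12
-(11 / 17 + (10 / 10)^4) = -28 / 17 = -1.65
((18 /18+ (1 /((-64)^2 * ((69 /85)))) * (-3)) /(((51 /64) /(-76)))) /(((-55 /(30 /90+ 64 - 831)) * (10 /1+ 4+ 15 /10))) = -8941685 /104346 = -85.69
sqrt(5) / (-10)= -sqrt(5) / 10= -0.22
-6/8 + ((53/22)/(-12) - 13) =-3683/264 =-13.95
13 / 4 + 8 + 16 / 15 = 739 / 60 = 12.32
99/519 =33/173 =0.19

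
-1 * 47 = -47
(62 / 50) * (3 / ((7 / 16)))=1488 / 175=8.50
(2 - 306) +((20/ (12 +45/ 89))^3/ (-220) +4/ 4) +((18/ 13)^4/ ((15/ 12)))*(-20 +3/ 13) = -10168344112592939341/ 28155610202875155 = -361.15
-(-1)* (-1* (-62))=62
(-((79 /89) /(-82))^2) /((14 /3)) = -18723 /745651256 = -0.00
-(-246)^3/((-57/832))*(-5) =20643217920/19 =1086485153.68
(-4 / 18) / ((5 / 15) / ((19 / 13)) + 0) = -38 / 39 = -0.97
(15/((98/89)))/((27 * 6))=0.08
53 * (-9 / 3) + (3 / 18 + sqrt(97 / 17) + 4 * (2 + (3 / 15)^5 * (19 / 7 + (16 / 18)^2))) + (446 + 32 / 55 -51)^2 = sqrt(1649) / 17 + 67035104728541 / 428793750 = 156336.53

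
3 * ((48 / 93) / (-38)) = -24 / 589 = -0.04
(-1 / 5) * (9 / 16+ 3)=-57 / 80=-0.71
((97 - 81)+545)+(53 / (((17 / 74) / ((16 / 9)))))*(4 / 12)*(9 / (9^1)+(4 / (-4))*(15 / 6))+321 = 103570 / 153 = 676.93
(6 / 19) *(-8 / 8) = -6 / 19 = -0.32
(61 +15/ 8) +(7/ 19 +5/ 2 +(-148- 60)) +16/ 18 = -193391/ 1368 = -141.37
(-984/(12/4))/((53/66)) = -21648/53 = -408.45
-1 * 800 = -800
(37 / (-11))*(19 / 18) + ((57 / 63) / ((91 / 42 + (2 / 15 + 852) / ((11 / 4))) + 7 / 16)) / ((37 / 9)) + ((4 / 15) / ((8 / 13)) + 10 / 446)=-349143291422 / 112843605105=-3.09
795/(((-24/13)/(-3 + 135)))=-113685/2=-56842.50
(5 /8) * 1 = 5 /8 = 0.62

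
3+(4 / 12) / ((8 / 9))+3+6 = 99 / 8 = 12.38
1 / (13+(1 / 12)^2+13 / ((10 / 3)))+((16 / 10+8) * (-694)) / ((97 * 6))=-67235296 / 5903905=-11.39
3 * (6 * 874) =15732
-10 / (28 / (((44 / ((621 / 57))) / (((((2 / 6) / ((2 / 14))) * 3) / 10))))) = -20900 / 10143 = -2.06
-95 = -95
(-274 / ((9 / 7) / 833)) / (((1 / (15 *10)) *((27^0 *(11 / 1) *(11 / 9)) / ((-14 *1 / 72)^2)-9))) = -230255900 / 2997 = -76828.80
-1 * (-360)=360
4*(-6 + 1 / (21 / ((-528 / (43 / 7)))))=-40.37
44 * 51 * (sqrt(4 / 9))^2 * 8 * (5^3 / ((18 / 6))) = 2992000 / 9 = 332444.44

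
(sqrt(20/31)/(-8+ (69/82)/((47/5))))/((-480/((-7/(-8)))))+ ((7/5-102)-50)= -753/5+ 13489 * sqrt(155)/907293120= -150.60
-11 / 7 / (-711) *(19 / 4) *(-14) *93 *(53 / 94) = -343387 / 44556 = -7.71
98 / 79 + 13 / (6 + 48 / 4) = 1.96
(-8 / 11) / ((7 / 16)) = -128 / 77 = -1.66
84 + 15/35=591/7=84.43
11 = 11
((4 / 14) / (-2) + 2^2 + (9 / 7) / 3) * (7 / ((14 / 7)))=15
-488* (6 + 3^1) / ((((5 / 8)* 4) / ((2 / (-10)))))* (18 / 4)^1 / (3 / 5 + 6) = 13176 / 55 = 239.56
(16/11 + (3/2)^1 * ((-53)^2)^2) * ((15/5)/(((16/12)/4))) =2343473145/22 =106521506.59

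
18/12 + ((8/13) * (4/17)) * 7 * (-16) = -6505/442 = -14.72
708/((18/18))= 708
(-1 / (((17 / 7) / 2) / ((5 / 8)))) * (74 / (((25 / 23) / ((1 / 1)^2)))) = -5957 / 170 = -35.04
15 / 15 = 1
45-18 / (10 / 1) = 216 / 5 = 43.20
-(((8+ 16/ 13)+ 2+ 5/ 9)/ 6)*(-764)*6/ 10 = 900.48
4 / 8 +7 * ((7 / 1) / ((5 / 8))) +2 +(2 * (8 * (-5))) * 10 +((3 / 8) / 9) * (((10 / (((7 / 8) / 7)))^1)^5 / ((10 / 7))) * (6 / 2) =2867192809 / 10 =286719280.90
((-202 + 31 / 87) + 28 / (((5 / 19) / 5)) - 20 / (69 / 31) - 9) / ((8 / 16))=1250108 / 2001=624.74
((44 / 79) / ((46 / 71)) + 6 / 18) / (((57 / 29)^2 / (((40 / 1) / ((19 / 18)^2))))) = 2625131040 / 236793257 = 11.09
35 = 35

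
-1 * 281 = -281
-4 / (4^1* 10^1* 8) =-1 / 80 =-0.01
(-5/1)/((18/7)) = -35/18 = -1.94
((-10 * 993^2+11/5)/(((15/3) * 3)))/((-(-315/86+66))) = 4240009754/402075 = 10545.32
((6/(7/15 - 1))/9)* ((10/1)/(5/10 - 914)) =25/1827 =0.01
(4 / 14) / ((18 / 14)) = 2 / 9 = 0.22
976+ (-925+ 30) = 81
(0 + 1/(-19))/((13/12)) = -12/247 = -0.05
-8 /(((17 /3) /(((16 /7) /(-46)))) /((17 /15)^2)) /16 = 68 /12075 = 0.01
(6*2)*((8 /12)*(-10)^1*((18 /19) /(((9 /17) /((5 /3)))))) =-13600 /57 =-238.60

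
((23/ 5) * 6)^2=19044/ 25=761.76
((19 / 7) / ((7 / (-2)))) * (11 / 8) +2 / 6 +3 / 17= -5563 / 9996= -0.56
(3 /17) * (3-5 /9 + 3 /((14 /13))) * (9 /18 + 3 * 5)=20429 /1428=14.31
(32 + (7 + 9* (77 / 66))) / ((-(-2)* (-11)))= -9 / 4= -2.25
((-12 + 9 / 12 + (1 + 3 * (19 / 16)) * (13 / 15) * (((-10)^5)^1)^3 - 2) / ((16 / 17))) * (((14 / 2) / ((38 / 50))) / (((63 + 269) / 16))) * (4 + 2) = -141163750000000473025 / 12616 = -11189263633481331.09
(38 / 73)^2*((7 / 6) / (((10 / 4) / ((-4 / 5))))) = -40432 / 399675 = -0.10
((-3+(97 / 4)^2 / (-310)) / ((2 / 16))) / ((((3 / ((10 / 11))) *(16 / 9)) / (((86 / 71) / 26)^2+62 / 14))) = -962672970657 / 32536872368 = -29.59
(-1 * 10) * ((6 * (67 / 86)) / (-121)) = 2010 / 5203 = 0.39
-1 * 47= -47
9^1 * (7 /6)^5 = 16807 /864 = 19.45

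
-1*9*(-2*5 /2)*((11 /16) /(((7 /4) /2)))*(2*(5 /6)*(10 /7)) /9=1375 /147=9.35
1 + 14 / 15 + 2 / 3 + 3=28 / 5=5.60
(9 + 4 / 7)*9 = 603 / 7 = 86.14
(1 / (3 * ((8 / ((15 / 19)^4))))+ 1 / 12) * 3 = 311267 / 1042568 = 0.30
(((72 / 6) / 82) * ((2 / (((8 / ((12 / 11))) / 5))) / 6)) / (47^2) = 0.00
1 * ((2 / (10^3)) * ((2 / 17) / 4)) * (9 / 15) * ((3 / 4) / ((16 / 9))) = 81 / 5440000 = 0.00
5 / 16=0.31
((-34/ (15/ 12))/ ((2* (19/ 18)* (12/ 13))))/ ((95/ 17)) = -22542/ 9025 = -2.50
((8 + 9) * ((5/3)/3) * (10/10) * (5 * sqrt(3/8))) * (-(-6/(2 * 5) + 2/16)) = 1615 * sqrt(6)/288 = 13.74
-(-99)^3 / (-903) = -1074.53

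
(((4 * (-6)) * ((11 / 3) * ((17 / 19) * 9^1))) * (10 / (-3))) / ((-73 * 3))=-14960 / 1387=-10.79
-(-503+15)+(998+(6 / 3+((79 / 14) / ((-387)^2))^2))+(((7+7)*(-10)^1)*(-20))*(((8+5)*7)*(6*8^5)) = 220242208500896226545569 / 4396427658756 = 50095719888.00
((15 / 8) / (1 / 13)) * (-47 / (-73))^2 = 430755 / 42632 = 10.10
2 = 2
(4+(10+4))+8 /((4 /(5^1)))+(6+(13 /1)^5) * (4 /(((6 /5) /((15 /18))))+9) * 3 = 39357778 /3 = 13119259.33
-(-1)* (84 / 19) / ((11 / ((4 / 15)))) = 112 / 1045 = 0.11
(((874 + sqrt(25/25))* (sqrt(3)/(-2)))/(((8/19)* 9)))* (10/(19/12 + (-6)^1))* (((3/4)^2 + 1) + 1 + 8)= 14048125* sqrt(3)/5088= 4782.25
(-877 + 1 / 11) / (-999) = 9646 / 10989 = 0.88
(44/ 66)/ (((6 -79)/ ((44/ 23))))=-88/ 5037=-0.02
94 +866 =960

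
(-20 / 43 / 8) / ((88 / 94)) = -235 / 3784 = -0.06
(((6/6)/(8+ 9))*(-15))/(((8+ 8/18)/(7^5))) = -2268945/1292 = -1756.15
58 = 58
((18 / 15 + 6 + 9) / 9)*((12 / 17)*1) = 108 / 85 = 1.27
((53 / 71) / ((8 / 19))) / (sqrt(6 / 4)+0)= 1.45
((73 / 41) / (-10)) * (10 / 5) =-73 / 205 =-0.36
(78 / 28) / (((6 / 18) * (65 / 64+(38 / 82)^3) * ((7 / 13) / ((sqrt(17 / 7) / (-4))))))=-838630728 * sqrt(119) / 1687162463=-5.42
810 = 810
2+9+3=14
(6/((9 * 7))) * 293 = 586/21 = 27.90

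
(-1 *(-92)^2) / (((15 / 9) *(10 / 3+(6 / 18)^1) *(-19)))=76176 / 1045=72.90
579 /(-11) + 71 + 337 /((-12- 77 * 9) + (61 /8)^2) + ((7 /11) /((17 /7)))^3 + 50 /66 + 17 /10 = 165014338891627 /8121493949910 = 20.32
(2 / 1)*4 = 8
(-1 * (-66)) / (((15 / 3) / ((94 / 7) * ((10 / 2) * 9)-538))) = 30624 / 35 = 874.97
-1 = -1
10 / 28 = 5 / 14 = 0.36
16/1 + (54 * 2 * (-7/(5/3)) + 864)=2132/5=426.40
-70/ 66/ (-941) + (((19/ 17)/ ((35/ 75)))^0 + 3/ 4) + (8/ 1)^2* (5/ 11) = 3830951/ 124212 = 30.84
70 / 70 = 1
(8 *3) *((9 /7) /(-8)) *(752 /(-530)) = 5.47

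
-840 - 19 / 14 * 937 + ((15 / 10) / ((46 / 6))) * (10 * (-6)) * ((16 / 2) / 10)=-682973 / 322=-2121.03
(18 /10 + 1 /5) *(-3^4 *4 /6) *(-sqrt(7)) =108 *sqrt(7) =285.74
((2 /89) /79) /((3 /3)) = 2 /7031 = 0.00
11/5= 2.20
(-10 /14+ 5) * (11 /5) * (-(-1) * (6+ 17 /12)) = 979 /14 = 69.93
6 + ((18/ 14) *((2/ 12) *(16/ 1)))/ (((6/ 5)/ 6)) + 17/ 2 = 443/ 14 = 31.64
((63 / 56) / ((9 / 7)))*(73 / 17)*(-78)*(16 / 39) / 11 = -2044 / 187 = -10.93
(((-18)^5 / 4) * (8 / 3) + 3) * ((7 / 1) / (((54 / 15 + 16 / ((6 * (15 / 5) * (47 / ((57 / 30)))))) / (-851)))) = 3174228594999 / 1538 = 2063867747.07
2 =2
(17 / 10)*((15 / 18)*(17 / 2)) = 289 / 24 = 12.04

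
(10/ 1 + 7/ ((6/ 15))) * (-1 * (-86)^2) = -203390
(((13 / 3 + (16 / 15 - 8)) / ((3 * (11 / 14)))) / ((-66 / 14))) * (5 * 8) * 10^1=101920 / 1089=93.59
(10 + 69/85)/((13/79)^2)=5735479/14365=399.27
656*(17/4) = 2788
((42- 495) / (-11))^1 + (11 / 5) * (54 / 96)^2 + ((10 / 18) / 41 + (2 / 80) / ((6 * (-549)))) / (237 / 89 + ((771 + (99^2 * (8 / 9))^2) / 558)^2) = 4582344313171141167189853 / 109421508900243605742336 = 41.88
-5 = -5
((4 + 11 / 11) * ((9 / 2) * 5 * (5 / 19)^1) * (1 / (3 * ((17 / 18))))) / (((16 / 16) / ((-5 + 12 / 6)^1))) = -10125 / 323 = -31.35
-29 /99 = -0.29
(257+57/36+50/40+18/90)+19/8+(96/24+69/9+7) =11243/40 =281.08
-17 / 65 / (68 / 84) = -21 / 65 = -0.32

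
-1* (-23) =23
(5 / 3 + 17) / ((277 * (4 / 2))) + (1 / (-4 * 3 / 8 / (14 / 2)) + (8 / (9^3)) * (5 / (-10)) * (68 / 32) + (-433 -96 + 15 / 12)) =-532.39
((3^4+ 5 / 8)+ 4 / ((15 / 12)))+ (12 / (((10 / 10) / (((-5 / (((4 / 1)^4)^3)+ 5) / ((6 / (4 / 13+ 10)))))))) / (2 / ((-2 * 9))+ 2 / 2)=33686390097 / 167772160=200.79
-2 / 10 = -1 / 5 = -0.20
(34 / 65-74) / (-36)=398 / 195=2.04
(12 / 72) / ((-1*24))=-1 / 144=-0.01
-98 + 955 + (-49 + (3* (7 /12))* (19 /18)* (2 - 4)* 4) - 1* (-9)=7220 /9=802.22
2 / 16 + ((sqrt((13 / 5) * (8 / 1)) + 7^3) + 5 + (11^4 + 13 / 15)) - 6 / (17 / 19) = 2 * sqrt(130) / 5 + 30565903 / 2040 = 14987.85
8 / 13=0.62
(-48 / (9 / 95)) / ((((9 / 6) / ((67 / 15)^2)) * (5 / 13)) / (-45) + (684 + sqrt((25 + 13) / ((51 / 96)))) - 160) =-184445969911355360 / 190706036057625963 + 165645438799360 * sqrt(323) / 190706036057625963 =-0.95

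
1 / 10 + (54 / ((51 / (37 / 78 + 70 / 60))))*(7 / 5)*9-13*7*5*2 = -392499 / 442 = -888.01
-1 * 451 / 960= -451 / 960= -0.47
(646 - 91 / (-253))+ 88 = 185793 / 253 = 734.36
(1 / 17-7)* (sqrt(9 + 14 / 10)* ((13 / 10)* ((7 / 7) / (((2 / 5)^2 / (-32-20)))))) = 19942* sqrt(65) / 17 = 9457.50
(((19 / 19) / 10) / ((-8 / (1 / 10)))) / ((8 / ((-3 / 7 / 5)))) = 3 / 224000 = 0.00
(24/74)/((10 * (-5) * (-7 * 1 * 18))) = 1/19425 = 0.00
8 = 8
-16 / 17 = -0.94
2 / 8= 1 / 4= 0.25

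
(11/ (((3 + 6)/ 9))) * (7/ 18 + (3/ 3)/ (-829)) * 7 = 445445/ 14922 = 29.85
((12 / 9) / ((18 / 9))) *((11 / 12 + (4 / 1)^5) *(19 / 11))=233681 / 198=1180.21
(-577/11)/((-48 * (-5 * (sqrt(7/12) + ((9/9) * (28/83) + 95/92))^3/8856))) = -257375910170510578426381375392/57913535651620544314886875 + 590105576860495913455671148992 * sqrt(21)/637048892167825987463755625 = -199.25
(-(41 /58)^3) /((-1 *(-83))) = -68921 /16194296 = -0.00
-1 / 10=-0.10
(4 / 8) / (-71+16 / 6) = -3 / 410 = -0.01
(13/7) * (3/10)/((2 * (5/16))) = 0.89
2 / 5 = 0.40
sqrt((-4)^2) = 4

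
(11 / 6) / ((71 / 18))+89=89.46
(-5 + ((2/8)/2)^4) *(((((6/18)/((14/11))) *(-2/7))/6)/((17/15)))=1126345/20471808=0.06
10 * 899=8990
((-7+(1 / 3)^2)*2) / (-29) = 124 / 261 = 0.48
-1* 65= -65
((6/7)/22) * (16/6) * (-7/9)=-0.08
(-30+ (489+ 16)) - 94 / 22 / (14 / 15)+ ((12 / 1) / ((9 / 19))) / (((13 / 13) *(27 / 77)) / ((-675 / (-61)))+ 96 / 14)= 2904609635 / 6126582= 474.10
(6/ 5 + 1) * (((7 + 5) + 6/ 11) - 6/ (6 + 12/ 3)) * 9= 5913/ 25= 236.52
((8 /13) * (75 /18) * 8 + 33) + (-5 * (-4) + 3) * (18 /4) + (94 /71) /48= 3478759 /22152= 157.04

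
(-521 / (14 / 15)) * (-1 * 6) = 3349.29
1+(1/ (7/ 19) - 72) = -478/ 7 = -68.29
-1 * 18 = -18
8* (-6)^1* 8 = -384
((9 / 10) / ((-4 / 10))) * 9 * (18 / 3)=-243 / 2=-121.50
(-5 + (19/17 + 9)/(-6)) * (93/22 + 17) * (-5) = 72385/102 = 709.66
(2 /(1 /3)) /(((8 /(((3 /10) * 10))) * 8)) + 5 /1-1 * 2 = 105 /32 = 3.28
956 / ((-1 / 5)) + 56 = -4724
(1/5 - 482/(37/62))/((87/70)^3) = -10247673800/24364611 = -420.60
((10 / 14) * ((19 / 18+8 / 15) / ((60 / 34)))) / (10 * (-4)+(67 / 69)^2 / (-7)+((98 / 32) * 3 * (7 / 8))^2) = 5267451904 / 200598952665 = 0.03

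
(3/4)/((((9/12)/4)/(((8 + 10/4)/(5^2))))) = 1.68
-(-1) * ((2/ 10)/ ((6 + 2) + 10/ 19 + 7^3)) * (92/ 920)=19/ 333950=0.00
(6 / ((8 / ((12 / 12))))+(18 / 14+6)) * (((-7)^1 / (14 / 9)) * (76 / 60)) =-45.80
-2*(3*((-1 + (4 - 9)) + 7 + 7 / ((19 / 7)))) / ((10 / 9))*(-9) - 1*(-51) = 21369 / 95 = 224.94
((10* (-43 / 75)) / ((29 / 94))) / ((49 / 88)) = -711392 / 21315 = -33.38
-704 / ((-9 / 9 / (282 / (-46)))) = -99264 / 23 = -4315.83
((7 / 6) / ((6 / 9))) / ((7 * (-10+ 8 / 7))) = -7 / 248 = -0.03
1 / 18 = 0.06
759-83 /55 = 41662 /55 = 757.49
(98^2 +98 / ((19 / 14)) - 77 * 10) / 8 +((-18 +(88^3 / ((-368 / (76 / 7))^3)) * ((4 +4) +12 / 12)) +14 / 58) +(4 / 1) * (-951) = -26361095023447 / 9197911324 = -2865.99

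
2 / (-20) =-1 / 10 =-0.10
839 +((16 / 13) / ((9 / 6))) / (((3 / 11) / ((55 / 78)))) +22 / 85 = 326333531 / 387855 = 841.38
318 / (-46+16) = -53 / 5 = -10.60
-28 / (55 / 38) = -1064 / 55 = -19.35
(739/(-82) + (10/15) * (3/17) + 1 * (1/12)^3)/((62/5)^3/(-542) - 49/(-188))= 17054905092875/6245787324528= 2.73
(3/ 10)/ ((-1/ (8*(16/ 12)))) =-16/ 5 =-3.20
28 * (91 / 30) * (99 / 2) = 21021 / 5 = 4204.20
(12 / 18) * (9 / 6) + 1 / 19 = 20 / 19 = 1.05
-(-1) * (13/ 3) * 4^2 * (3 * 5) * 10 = 10400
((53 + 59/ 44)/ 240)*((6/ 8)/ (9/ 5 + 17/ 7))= 16737/ 416768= 0.04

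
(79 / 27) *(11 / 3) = 10.73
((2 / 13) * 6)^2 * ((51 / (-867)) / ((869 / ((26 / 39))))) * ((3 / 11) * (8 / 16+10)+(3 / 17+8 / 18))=-187664 / 1400613357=-0.00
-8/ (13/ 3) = -24/ 13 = -1.85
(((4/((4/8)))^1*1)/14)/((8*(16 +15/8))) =4/1001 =0.00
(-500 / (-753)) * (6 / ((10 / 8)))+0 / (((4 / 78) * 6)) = 800 / 251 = 3.19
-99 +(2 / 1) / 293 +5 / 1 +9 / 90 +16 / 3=-778441 / 8790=-88.56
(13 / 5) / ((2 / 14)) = 91 / 5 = 18.20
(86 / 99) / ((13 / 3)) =86 / 429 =0.20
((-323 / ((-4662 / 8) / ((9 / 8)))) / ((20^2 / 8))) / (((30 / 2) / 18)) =969 / 64750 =0.01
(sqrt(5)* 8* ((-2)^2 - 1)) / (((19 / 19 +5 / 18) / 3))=1296* sqrt(5) / 23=126.00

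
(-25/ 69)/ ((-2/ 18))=75/ 23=3.26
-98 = -98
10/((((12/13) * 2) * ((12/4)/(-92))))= -1495/9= -166.11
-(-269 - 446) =715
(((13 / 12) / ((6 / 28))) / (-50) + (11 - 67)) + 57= 809 / 900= 0.90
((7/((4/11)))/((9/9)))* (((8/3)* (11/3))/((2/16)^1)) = 13552/9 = 1505.78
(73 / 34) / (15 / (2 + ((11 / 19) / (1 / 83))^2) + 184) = 20301081 / 1739836202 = 0.01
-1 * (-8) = 8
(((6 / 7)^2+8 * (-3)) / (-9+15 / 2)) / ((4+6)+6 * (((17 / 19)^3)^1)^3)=61310662578010 / 48245451900457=1.27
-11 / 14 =-0.79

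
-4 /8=-1 /2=-0.50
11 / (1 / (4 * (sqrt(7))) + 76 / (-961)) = 89980352 / 276609 + 40634924 * sqrt(7) / 276609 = 713.97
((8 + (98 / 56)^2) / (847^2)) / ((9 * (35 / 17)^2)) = 17051 / 42183649200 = 0.00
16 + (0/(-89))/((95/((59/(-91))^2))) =16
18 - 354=-336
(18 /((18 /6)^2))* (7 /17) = 0.82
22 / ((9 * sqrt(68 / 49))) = 77 * sqrt(17) / 153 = 2.08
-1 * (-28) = 28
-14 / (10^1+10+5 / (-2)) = -4 / 5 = -0.80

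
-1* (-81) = 81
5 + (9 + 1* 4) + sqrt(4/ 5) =2* sqrt(5)/ 5 + 18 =18.89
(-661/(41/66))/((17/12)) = -523512/697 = -751.09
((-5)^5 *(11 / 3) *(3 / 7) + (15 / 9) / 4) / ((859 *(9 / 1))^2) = -412465 / 5020542324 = -0.00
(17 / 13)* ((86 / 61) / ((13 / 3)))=4386 / 10309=0.43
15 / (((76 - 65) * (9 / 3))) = 5 / 11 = 0.45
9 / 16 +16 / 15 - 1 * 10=-2009 / 240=-8.37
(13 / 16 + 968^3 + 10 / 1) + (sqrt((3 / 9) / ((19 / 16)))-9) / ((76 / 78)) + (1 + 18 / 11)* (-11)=26* sqrt(57) / 361 + 275739918191 / 304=907039205.12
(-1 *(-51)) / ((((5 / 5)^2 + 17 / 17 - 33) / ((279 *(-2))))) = 918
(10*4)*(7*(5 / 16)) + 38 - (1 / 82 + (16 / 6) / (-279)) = 4306693 / 34317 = 125.50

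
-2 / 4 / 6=-1 / 12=-0.08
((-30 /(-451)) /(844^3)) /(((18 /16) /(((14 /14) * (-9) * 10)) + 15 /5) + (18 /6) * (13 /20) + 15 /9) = 45 /2686044266554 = 0.00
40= 40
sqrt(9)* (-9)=-27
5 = 5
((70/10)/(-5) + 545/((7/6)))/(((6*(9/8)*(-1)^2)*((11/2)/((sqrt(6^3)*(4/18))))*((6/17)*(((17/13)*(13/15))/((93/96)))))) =505331*sqrt(6)/12474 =99.23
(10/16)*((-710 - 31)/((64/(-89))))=329745/512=644.03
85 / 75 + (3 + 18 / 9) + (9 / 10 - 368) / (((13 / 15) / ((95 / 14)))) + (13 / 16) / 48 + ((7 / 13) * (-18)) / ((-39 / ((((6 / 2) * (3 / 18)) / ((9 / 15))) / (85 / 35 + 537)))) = -768715256551 / 268020480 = -2868.12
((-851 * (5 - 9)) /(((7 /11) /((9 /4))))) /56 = 84249 /392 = 214.92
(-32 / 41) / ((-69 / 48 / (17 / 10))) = 4352 / 4715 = 0.92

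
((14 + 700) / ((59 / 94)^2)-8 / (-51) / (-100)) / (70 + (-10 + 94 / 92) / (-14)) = 740033798696 / 28844349225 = 25.66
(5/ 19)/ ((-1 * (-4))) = 5/ 76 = 0.07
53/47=1.13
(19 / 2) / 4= 19 / 8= 2.38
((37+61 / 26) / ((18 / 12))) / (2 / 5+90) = 1705 / 5876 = 0.29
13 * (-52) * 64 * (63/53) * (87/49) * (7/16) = -39947.77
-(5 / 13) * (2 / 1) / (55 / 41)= -82 / 143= -0.57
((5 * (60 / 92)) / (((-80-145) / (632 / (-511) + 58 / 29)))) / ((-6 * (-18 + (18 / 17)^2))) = -18785 / 171993402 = -0.00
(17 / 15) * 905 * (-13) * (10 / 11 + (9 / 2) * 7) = -28520713 / 66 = -432132.02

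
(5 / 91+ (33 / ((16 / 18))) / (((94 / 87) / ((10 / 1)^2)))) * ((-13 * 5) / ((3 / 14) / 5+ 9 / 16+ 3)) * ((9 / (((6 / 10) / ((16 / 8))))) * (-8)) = 470277320000 / 31631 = 14867608.36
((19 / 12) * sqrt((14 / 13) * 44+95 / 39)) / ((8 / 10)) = 95 * sqrt(75777) / 1872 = 13.97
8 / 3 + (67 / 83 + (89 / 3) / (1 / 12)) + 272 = 157237 / 249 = 631.47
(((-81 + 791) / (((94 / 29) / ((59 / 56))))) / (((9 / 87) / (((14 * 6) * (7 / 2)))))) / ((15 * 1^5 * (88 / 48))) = 23849.75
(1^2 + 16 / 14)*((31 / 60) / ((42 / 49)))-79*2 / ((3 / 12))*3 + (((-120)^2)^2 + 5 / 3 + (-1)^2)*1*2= 3317744885 / 8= 414718110.62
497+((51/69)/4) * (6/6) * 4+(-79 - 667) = -5710/23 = -248.26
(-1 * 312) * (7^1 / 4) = -546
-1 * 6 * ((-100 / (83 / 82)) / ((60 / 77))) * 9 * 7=3977820 / 83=47925.54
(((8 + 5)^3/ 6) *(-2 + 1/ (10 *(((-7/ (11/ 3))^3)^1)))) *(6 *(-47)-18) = 2049262735/ 9261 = 221278.77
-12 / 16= -3 / 4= -0.75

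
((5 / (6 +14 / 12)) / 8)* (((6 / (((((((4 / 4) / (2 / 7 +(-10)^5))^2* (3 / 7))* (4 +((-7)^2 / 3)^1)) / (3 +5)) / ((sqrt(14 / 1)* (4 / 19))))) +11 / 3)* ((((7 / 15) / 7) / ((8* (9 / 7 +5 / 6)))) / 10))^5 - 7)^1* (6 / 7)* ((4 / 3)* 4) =524890465631294899642058125623161674345931440048358255531 / 2154333003531150433176000000000 +8789981492417303317707063513860012864211205824543991567863252737* sqrt(14) / 57037462333072993239468750000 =576622764220273439663064000000000000.00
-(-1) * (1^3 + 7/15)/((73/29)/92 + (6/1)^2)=58696/1441815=0.04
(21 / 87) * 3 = 21 / 29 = 0.72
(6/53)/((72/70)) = 35/318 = 0.11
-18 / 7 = -2.57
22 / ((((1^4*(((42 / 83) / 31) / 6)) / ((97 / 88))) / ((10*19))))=23710195 / 14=1693585.36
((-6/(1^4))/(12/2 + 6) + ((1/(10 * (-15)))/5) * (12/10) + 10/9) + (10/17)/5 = 139069/191250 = 0.73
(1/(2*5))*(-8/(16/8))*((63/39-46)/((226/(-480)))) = -55392/1469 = -37.71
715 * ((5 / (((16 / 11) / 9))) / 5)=70785 / 16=4424.06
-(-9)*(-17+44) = 243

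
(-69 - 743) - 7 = -819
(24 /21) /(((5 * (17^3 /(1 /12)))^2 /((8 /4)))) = 1 /38016671175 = 0.00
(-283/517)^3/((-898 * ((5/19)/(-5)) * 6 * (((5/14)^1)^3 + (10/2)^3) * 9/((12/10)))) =-590836094716/958038243550678125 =-0.00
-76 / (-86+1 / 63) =4788 / 5417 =0.88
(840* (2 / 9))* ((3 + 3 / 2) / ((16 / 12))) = 630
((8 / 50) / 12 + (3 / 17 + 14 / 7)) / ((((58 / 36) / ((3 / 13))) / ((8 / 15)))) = 134016 / 801125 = 0.17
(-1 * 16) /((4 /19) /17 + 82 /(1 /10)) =-323 /16554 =-0.02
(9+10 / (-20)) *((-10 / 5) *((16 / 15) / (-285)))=272 / 4275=0.06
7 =7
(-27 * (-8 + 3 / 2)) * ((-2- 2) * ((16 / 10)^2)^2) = -2875392 / 625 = -4600.63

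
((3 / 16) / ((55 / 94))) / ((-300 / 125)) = -47 / 352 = -0.13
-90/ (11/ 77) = -630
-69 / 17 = -4.06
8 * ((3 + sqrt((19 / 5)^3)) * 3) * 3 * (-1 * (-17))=3672 + 23256 * sqrt(95) / 25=12738.86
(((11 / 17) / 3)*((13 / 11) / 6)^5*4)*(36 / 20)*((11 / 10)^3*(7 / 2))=2599051 / 1211760000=0.00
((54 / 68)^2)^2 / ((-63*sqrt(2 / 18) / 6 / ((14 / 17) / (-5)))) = 531441 / 28397140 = 0.02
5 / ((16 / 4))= 5 / 4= 1.25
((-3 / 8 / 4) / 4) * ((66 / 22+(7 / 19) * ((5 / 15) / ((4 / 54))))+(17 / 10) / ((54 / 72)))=-3947 / 24320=-0.16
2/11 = 0.18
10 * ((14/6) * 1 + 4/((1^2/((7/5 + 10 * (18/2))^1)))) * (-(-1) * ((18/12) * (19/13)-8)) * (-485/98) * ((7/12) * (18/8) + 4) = 561807.25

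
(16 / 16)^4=1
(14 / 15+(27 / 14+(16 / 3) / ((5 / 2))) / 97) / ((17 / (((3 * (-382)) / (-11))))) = 758843 / 126973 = 5.98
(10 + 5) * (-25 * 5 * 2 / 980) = -3.83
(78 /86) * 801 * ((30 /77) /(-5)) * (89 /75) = -5560542 /82775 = -67.18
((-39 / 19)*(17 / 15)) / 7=-221 / 665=-0.33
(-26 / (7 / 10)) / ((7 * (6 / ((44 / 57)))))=-5720 / 8379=-0.68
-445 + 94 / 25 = -11031 / 25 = -441.24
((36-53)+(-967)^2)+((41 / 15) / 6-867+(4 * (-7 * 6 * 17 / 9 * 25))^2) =1916159497 / 30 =63871983.23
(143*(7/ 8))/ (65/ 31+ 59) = 31031/ 15152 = 2.05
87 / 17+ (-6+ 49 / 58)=-37 / 986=-0.04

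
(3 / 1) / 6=1 / 2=0.50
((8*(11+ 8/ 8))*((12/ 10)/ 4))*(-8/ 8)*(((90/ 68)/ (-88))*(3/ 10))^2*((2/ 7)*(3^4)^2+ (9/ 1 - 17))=-42863013/ 39165280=-1.09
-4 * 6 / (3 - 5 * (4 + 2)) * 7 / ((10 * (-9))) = -28 / 405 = -0.07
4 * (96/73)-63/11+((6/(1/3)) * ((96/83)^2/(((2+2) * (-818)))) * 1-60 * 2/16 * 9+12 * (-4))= -524791765059/4525067206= -115.97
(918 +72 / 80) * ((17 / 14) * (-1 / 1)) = -156213 / 140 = -1115.81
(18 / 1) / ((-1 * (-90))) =0.20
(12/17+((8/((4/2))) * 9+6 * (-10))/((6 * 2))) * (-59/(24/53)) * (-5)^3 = -4299625/204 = -21076.59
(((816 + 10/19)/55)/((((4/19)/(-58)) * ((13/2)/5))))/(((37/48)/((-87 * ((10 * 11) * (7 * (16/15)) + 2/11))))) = 16978156710720/58201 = 291715893.38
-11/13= -0.85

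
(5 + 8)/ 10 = 13/ 10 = 1.30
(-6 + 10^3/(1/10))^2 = 99880036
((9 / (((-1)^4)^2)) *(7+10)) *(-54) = -8262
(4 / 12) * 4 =4 / 3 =1.33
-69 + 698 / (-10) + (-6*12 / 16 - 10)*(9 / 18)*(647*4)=-94509 / 5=-18901.80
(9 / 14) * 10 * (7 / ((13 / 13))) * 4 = 180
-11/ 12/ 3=-11/ 36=-0.31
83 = 83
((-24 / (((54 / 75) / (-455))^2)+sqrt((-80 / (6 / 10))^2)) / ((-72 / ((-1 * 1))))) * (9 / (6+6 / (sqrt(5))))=-646944125 / 2592+129388825 * sqrt(5) / 2592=-137971.42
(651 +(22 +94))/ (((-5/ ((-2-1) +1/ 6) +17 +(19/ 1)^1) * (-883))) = -13039/ 566886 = -0.02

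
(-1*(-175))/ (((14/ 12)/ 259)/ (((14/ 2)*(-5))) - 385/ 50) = -22.73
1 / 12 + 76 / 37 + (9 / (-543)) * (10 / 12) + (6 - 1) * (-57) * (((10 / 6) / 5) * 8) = -60905981 / 80364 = -757.88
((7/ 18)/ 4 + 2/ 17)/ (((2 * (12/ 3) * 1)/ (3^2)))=263/ 1088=0.24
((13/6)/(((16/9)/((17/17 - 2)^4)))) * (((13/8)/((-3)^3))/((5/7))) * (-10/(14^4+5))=1183/44260992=0.00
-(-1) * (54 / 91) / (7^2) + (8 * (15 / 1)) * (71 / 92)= 9498912 / 102557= 92.62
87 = 87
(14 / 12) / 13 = 7 / 78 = 0.09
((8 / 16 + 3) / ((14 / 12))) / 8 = 3 / 8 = 0.38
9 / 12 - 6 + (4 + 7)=23 / 4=5.75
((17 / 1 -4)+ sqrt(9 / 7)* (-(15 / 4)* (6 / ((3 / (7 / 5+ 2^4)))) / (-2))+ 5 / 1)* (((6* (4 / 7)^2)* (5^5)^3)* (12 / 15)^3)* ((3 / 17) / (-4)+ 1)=438750000000000 / 833+ 4771406250000000* sqrt(7) / 5831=2691683131805.74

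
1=1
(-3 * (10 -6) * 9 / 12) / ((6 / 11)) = -33 / 2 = -16.50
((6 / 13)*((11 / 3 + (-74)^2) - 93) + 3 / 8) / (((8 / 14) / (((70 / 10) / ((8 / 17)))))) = 215412967 / 3328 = 64727.45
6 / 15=2 / 5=0.40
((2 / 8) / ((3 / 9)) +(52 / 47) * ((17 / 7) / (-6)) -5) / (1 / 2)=-18547 / 1974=-9.40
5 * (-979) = -4895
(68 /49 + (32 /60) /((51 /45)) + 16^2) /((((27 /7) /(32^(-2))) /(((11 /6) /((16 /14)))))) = 590689 /5640192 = 0.10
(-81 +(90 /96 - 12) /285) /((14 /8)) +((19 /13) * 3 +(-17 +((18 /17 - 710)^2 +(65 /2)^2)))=359481160613 /713830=503594.92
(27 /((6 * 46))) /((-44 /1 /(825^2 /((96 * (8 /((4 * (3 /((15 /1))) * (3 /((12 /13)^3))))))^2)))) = -1327372475 /55566139392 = -0.02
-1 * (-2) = 2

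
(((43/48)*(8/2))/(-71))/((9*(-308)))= 43/2361744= 0.00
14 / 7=2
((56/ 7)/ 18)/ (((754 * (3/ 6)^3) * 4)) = 4/ 3393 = 0.00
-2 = -2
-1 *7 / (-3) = 7 / 3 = 2.33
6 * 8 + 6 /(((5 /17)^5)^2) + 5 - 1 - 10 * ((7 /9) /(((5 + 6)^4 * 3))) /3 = 14345459239310489924 /11581259765625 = 1238678.65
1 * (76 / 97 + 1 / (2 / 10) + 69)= 74.78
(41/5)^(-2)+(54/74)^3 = 34353448/85147693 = 0.40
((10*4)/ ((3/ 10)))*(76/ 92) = 7600/ 69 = 110.14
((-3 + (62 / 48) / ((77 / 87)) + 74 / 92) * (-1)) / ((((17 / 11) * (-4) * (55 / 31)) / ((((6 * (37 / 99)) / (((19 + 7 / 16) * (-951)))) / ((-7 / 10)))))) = -2658746 / 228548228293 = -0.00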